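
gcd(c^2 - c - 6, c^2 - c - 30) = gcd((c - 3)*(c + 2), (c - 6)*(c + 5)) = 1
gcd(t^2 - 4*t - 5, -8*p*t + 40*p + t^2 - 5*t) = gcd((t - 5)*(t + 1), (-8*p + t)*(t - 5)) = t - 5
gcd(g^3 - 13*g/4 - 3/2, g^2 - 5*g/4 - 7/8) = g + 1/2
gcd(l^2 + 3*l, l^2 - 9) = l + 3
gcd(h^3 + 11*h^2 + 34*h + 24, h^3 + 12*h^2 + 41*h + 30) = h^2 + 7*h + 6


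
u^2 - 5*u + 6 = (u - 3)*(u - 2)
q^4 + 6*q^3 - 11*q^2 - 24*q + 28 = (q - 2)*(q - 1)*(q + 2)*(q + 7)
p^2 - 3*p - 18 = (p - 6)*(p + 3)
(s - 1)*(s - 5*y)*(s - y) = s^3 - 6*s^2*y - s^2 + 5*s*y^2 + 6*s*y - 5*y^2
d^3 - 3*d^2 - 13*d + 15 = (d - 5)*(d - 1)*(d + 3)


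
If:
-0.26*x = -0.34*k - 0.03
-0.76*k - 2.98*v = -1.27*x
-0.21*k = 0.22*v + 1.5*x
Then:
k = -0.08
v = 0.02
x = 0.01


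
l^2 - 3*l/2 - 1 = (l - 2)*(l + 1/2)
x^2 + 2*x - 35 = (x - 5)*(x + 7)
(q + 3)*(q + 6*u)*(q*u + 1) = q^3*u + 6*q^2*u^2 + 3*q^2*u + q^2 + 18*q*u^2 + 6*q*u + 3*q + 18*u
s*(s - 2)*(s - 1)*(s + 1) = s^4 - 2*s^3 - s^2 + 2*s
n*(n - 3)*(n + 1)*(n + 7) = n^4 + 5*n^3 - 17*n^2 - 21*n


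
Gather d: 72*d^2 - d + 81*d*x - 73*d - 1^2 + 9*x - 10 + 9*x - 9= 72*d^2 + d*(81*x - 74) + 18*x - 20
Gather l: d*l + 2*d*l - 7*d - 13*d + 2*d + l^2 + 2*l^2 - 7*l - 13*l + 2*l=-18*d + 3*l^2 + l*(3*d - 18)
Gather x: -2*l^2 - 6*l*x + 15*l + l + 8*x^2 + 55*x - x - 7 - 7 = -2*l^2 + 16*l + 8*x^2 + x*(54 - 6*l) - 14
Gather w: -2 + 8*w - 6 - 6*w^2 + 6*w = -6*w^2 + 14*w - 8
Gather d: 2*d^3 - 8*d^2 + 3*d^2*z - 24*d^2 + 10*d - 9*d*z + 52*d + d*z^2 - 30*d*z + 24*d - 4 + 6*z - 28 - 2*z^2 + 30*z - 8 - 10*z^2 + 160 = 2*d^3 + d^2*(3*z - 32) + d*(z^2 - 39*z + 86) - 12*z^2 + 36*z + 120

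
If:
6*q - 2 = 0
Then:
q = 1/3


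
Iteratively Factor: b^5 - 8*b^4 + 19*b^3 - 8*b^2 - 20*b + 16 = (b + 1)*(b^4 - 9*b^3 + 28*b^2 - 36*b + 16) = (b - 4)*(b + 1)*(b^3 - 5*b^2 + 8*b - 4) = (b - 4)*(b - 2)*(b + 1)*(b^2 - 3*b + 2) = (b - 4)*(b - 2)^2*(b + 1)*(b - 1)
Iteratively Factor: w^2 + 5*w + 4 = (w + 4)*(w + 1)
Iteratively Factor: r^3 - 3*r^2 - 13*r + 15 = (r - 5)*(r^2 + 2*r - 3) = (r - 5)*(r - 1)*(r + 3)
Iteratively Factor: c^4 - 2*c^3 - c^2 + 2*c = (c)*(c^3 - 2*c^2 - c + 2) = c*(c + 1)*(c^2 - 3*c + 2) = c*(c - 1)*(c + 1)*(c - 2)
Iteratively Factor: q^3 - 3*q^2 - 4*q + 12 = (q - 2)*(q^2 - q - 6) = (q - 3)*(q - 2)*(q + 2)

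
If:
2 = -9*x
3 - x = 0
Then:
No Solution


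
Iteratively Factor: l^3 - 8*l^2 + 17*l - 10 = (l - 5)*(l^2 - 3*l + 2) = (l - 5)*(l - 1)*(l - 2)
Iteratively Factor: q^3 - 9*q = (q - 3)*(q^2 + 3*q) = (q - 3)*(q + 3)*(q)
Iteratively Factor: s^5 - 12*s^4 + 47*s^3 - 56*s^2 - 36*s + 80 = (s - 5)*(s^4 - 7*s^3 + 12*s^2 + 4*s - 16) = (s - 5)*(s - 2)*(s^3 - 5*s^2 + 2*s + 8) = (s - 5)*(s - 2)^2*(s^2 - 3*s - 4) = (s - 5)*(s - 4)*(s - 2)^2*(s + 1)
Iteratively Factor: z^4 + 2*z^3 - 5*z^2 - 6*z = (z - 2)*(z^3 + 4*z^2 + 3*z) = (z - 2)*(z + 1)*(z^2 + 3*z) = z*(z - 2)*(z + 1)*(z + 3)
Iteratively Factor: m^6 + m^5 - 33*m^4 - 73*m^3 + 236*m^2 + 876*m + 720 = (m + 3)*(m^5 - 2*m^4 - 27*m^3 + 8*m^2 + 212*m + 240) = (m - 4)*(m + 3)*(m^4 + 2*m^3 - 19*m^2 - 68*m - 60) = (m - 5)*(m - 4)*(m + 3)*(m^3 + 7*m^2 + 16*m + 12) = (m - 5)*(m - 4)*(m + 2)*(m + 3)*(m^2 + 5*m + 6) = (m - 5)*(m - 4)*(m + 2)^2*(m + 3)*(m + 3)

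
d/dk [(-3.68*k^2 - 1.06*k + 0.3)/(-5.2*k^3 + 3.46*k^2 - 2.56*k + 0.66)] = (-19.136*k^4 - 11.024*k^3 + 17.7684*k^2 - 6.9336*k + 0.0683999999999999)/(27.04*k^6 - 35.984*k^5 + 38.5956*k^4 - 24.5792*k^3 + 11.1208*k^2 - 3.3792*k + 0.4356)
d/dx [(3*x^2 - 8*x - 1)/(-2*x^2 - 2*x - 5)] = 2*(-11*x^2 - 17*x + 19)/(4*x^4 + 8*x^3 + 24*x^2 + 20*x + 25)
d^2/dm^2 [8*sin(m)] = -8*sin(m)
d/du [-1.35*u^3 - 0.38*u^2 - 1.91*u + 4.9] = -4.05*u^2 - 0.76*u - 1.91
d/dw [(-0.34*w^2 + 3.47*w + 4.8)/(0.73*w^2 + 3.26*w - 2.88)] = (-3.6415*w^2 - 5.0496*w - 25.6416)/(0.5329*w^4 + 4.7596*w^3 + 6.4228*w^2 - 18.7776*w + 8.2944)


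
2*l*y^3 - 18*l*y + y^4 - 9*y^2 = y*(2*l + y)*(y - 3)*(y + 3)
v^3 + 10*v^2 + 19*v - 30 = (v - 1)*(v + 5)*(v + 6)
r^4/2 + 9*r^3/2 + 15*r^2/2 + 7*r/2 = r*(r/2 + 1/2)*(r + 1)*(r + 7)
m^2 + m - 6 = (m - 2)*(m + 3)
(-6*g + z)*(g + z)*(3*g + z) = -18*g^3 - 21*g^2*z - 2*g*z^2 + z^3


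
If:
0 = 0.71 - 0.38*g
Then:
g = 1.87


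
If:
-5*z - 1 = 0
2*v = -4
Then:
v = -2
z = -1/5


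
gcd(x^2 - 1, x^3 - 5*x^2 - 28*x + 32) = x - 1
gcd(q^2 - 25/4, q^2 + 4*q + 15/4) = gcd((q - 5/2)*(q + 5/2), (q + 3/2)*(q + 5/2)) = q + 5/2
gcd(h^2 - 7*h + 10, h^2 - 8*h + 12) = h - 2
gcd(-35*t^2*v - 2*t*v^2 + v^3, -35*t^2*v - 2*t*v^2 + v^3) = 35*t^2*v + 2*t*v^2 - v^3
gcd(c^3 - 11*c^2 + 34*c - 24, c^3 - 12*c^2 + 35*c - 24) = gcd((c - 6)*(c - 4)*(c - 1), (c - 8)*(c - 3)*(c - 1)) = c - 1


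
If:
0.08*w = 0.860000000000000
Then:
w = 10.75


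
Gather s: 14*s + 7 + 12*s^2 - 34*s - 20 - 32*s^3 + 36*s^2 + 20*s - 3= -32*s^3 + 48*s^2 - 16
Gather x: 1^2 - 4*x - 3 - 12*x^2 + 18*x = -12*x^2 + 14*x - 2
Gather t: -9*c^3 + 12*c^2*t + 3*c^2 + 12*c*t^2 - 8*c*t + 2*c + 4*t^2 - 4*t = -9*c^3 + 3*c^2 + 2*c + t^2*(12*c + 4) + t*(12*c^2 - 8*c - 4)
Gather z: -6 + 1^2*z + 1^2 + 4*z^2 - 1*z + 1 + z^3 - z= z^3 + 4*z^2 - z - 4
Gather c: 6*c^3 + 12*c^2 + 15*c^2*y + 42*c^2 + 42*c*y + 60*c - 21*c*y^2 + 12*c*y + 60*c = 6*c^3 + c^2*(15*y + 54) + c*(-21*y^2 + 54*y + 120)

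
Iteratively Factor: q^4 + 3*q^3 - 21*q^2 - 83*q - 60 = (q + 4)*(q^3 - q^2 - 17*q - 15) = (q + 1)*(q + 4)*(q^2 - 2*q - 15) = (q - 5)*(q + 1)*(q + 4)*(q + 3)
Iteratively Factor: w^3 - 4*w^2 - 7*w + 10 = (w - 1)*(w^2 - 3*w - 10) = (w - 5)*(w - 1)*(w + 2)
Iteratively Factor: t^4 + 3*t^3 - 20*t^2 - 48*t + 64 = (t + 4)*(t^3 - t^2 - 16*t + 16) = (t - 4)*(t + 4)*(t^2 + 3*t - 4) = (t - 4)*(t + 4)^2*(t - 1)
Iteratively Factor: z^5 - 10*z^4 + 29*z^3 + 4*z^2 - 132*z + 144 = (z + 2)*(z^4 - 12*z^3 + 53*z^2 - 102*z + 72) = (z - 3)*(z + 2)*(z^3 - 9*z^2 + 26*z - 24) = (z - 3)*(z - 2)*(z + 2)*(z^2 - 7*z + 12) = (z - 3)^2*(z - 2)*(z + 2)*(z - 4)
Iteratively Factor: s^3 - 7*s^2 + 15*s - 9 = (s - 3)*(s^2 - 4*s + 3) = (s - 3)*(s - 1)*(s - 3)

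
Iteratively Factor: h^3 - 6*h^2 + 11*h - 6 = (h - 2)*(h^2 - 4*h + 3) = (h - 2)*(h - 1)*(h - 3)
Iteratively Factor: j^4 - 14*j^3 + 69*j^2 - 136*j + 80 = (j - 1)*(j^3 - 13*j^2 + 56*j - 80) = (j - 4)*(j - 1)*(j^2 - 9*j + 20) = (j - 4)^2*(j - 1)*(j - 5)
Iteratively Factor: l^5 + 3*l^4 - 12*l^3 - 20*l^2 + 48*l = (l + 3)*(l^4 - 12*l^2 + 16*l) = (l + 3)*(l + 4)*(l^3 - 4*l^2 + 4*l) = (l - 2)*(l + 3)*(l + 4)*(l^2 - 2*l) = l*(l - 2)*(l + 3)*(l + 4)*(l - 2)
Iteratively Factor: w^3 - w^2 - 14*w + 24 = (w - 3)*(w^2 + 2*w - 8) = (w - 3)*(w - 2)*(w + 4)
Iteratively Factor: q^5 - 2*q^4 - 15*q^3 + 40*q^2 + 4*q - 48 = (q - 2)*(q^4 - 15*q^2 + 10*q + 24) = (q - 3)*(q - 2)*(q^3 + 3*q^2 - 6*q - 8) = (q - 3)*(q - 2)*(q + 1)*(q^2 + 2*q - 8) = (q - 3)*(q - 2)*(q + 1)*(q + 4)*(q - 2)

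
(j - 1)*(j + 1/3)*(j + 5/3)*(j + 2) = j^4 + 3*j^3 + 5*j^2/9 - 31*j/9 - 10/9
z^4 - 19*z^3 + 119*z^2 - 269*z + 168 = (z - 8)*(z - 7)*(z - 3)*(z - 1)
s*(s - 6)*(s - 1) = s^3 - 7*s^2 + 6*s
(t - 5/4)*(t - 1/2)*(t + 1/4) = t^3 - 3*t^2/2 + 3*t/16 + 5/32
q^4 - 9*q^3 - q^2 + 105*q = q*(q - 7)*(q - 5)*(q + 3)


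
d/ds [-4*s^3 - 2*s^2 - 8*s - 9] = -12*s^2 - 4*s - 8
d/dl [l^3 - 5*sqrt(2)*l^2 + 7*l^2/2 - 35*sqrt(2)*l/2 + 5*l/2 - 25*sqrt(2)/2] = 3*l^2 - 10*sqrt(2)*l + 7*l - 35*sqrt(2)/2 + 5/2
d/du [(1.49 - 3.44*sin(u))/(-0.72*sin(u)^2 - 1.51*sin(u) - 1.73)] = (-2.4768*sin(u)^2 + 2.1456*sin(u) + 8.2011)*cos(u)/(0.5184*sin(u)^4 + 2.1744*sin(u)^3 + 4.7713*sin(u)^2 + 5.2246*sin(u) + 2.9929)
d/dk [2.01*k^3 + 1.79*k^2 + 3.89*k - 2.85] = 6.03*k^2 + 3.58*k + 3.89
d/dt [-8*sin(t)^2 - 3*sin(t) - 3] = -(16*sin(t) + 3)*cos(t)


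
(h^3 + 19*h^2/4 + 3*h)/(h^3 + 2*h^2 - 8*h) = (h + 3/4)/(h - 2)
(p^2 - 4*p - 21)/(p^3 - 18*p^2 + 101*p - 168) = (p + 3)/(p^2 - 11*p + 24)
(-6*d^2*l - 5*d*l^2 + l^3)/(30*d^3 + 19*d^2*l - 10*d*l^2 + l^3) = -l/(5*d - l)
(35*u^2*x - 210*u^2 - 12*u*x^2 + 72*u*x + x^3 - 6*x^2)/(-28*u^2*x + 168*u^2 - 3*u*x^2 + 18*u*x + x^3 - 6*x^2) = (-5*u + x)/(4*u + x)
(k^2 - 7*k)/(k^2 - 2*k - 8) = k*(7 - k)/(-k^2 + 2*k + 8)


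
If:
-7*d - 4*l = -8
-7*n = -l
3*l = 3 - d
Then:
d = 12/17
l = 13/17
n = 13/119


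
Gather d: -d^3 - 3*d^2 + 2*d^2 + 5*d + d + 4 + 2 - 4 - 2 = -d^3 - d^2 + 6*d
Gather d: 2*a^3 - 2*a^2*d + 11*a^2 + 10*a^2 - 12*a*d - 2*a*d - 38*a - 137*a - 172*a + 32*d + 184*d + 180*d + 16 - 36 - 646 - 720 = 2*a^3 + 21*a^2 - 347*a + d*(-2*a^2 - 14*a + 396) - 1386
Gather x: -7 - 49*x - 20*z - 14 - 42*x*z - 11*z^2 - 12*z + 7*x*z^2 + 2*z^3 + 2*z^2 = x*(7*z^2 - 42*z - 49) + 2*z^3 - 9*z^2 - 32*z - 21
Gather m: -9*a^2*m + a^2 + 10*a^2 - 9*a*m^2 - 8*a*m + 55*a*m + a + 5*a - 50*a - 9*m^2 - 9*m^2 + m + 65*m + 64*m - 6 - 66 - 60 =11*a^2 - 44*a + m^2*(-9*a - 18) + m*(-9*a^2 + 47*a + 130) - 132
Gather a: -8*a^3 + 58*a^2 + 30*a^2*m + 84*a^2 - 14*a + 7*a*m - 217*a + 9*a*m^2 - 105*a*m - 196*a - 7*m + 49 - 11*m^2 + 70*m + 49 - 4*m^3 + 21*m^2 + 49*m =-8*a^3 + a^2*(30*m + 142) + a*(9*m^2 - 98*m - 427) - 4*m^3 + 10*m^2 + 112*m + 98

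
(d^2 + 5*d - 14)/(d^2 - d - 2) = (d + 7)/(d + 1)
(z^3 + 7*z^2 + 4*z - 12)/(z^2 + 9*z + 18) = (z^2 + z - 2)/(z + 3)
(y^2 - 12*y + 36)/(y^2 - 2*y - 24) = (y - 6)/(y + 4)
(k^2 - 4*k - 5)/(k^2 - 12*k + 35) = (k + 1)/(k - 7)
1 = 1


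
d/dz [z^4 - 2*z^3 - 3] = z^2*(4*z - 6)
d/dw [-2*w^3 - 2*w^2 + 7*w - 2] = -6*w^2 - 4*w + 7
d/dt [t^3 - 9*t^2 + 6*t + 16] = 3*t^2 - 18*t + 6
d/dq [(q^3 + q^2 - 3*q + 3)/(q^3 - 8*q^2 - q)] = (-9*q^4 + 4*q^3 - 34*q^2 + 48*q + 3)/(q^2*(q^4 - 16*q^3 + 62*q^2 + 16*q + 1))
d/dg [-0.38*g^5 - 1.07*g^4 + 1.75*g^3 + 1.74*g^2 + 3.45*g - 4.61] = -1.9*g^4 - 4.28*g^3 + 5.25*g^2 + 3.48*g + 3.45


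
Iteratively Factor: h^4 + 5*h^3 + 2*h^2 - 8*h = (h)*(h^3 + 5*h^2 + 2*h - 8) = h*(h + 4)*(h^2 + h - 2) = h*(h + 2)*(h + 4)*(h - 1)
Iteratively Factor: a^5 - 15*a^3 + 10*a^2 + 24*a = (a - 3)*(a^4 + 3*a^3 - 6*a^2 - 8*a) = (a - 3)*(a + 4)*(a^3 - a^2 - 2*a) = a*(a - 3)*(a + 4)*(a^2 - a - 2) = a*(a - 3)*(a + 1)*(a + 4)*(a - 2)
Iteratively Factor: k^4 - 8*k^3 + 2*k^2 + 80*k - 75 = (k + 3)*(k^3 - 11*k^2 + 35*k - 25) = (k - 1)*(k + 3)*(k^2 - 10*k + 25) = (k - 5)*(k - 1)*(k + 3)*(k - 5)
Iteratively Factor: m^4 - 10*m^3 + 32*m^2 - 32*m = (m)*(m^3 - 10*m^2 + 32*m - 32) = m*(m - 2)*(m^2 - 8*m + 16) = m*(m - 4)*(m - 2)*(m - 4)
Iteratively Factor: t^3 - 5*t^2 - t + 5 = (t - 1)*(t^2 - 4*t - 5) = (t - 5)*(t - 1)*(t + 1)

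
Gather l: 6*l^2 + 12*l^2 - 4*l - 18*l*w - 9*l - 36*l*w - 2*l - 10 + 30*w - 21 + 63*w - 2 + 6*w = 18*l^2 + l*(-54*w - 15) + 99*w - 33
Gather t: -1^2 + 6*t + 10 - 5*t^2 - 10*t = -5*t^2 - 4*t + 9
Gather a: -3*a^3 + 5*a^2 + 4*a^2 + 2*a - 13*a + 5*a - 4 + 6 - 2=-3*a^3 + 9*a^2 - 6*a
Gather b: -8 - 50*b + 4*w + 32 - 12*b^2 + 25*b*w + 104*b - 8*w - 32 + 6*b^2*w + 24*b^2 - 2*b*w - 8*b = b^2*(6*w + 12) + b*(23*w + 46) - 4*w - 8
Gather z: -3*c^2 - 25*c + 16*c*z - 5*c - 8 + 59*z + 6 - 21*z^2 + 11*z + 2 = -3*c^2 - 30*c - 21*z^2 + z*(16*c + 70)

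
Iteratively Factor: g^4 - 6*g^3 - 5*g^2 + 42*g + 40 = (g + 2)*(g^3 - 8*g^2 + 11*g + 20) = (g - 4)*(g + 2)*(g^2 - 4*g - 5) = (g - 4)*(g + 1)*(g + 2)*(g - 5)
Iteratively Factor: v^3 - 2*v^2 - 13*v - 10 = (v + 1)*(v^2 - 3*v - 10) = (v - 5)*(v + 1)*(v + 2)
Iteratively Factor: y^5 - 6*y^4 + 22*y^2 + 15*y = (y + 1)*(y^4 - 7*y^3 + 7*y^2 + 15*y) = y*(y + 1)*(y^3 - 7*y^2 + 7*y + 15) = y*(y - 5)*(y + 1)*(y^2 - 2*y - 3) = y*(y - 5)*(y - 3)*(y + 1)*(y + 1)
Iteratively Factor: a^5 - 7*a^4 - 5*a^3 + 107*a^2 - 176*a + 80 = (a - 4)*(a^4 - 3*a^3 - 17*a^2 + 39*a - 20) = (a - 4)*(a - 1)*(a^3 - 2*a^2 - 19*a + 20) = (a - 5)*(a - 4)*(a - 1)*(a^2 + 3*a - 4) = (a - 5)*(a - 4)*(a - 1)*(a + 4)*(a - 1)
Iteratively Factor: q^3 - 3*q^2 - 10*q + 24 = (q - 4)*(q^2 + q - 6) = (q - 4)*(q + 3)*(q - 2)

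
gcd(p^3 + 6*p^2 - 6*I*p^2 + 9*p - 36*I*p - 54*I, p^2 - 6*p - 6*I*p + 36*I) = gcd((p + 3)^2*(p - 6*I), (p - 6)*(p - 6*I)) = p - 6*I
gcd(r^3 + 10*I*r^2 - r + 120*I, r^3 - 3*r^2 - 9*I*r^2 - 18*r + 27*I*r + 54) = r - 3*I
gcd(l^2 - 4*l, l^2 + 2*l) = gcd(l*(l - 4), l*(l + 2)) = l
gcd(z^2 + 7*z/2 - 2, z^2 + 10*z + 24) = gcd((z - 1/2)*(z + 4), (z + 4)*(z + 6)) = z + 4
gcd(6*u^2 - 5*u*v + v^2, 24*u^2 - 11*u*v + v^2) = 3*u - v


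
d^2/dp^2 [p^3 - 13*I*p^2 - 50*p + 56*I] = 6*p - 26*I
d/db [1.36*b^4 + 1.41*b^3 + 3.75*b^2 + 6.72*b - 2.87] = 5.44*b^3 + 4.23*b^2 + 7.5*b + 6.72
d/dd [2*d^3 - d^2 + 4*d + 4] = 6*d^2 - 2*d + 4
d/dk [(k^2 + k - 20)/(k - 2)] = (k^2 - 4*k + 18)/(k^2 - 4*k + 4)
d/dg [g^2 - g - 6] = 2*g - 1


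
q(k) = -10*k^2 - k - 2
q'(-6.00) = 119.00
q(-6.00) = -356.00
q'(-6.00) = 119.00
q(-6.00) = -356.00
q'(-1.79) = 34.80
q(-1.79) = -32.25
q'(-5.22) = 103.40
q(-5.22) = -269.26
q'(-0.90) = 17.00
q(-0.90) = -9.20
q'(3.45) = -70.00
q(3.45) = -124.48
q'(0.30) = -7.00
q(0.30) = -3.20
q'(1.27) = -26.40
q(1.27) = -19.40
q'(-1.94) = 37.80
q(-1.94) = -37.70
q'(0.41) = -9.20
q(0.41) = -4.09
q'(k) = -20*k - 1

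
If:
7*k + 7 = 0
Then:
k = -1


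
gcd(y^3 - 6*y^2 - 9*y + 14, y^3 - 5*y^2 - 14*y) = y^2 - 5*y - 14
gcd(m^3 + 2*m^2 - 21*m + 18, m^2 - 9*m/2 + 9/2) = m - 3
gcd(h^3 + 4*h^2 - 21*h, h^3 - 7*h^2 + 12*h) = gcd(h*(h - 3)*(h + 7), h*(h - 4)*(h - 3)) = h^2 - 3*h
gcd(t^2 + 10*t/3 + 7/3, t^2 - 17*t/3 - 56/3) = t + 7/3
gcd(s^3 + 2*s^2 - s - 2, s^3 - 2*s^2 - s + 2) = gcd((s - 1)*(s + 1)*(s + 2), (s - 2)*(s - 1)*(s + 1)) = s^2 - 1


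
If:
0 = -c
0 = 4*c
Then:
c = 0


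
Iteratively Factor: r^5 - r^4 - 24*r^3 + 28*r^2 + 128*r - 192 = (r - 4)*(r^4 + 3*r^3 - 12*r^2 - 20*r + 48) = (r - 4)*(r - 2)*(r^3 + 5*r^2 - 2*r - 24) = (r - 4)*(r - 2)*(r + 4)*(r^2 + r - 6) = (r - 4)*(r - 2)^2*(r + 4)*(r + 3)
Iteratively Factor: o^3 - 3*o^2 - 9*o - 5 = (o - 5)*(o^2 + 2*o + 1) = (o - 5)*(o + 1)*(o + 1)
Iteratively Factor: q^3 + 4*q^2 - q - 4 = (q + 4)*(q^2 - 1) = (q - 1)*(q + 4)*(q + 1)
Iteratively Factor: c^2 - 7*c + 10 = (c - 5)*(c - 2)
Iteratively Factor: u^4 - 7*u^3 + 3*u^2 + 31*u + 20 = (u - 4)*(u^3 - 3*u^2 - 9*u - 5) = (u - 4)*(u + 1)*(u^2 - 4*u - 5) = (u - 4)*(u + 1)^2*(u - 5)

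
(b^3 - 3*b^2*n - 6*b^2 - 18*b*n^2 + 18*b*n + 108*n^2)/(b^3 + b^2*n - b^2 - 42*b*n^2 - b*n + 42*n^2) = (b^2 + 3*b*n - 6*b - 18*n)/(b^2 + 7*b*n - b - 7*n)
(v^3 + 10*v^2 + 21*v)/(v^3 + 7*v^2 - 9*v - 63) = v/(v - 3)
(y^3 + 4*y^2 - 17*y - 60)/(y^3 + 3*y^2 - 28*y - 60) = (y^3 + 4*y^2 - 17*y - 60)/(y^3 + 3*y^2 - 28*y - 60)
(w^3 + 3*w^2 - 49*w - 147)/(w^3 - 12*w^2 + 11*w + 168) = (w + 7)/(w - 8)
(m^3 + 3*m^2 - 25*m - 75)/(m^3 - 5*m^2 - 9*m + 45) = (m + 5)/(m - 3)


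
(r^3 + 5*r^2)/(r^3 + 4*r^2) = (r + 5)/(r + 4)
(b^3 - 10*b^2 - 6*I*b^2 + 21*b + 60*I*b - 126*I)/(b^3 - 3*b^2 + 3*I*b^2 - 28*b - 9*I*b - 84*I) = (b^2 + b*(-3 - 6*I) + 18*I)/(b^2 + b*(4 + 3*I) + 12*I)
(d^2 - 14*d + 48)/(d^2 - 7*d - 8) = (d - 6)/(d + 1)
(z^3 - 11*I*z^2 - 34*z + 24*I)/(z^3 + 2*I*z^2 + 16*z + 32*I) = (z^2 - 7*I*z - 6)/(z^2 + 6*I*z - 8)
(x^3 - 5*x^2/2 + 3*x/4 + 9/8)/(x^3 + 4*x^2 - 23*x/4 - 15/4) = (x - 3/2)/(x + 5)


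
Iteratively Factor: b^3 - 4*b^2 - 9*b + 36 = (b - 4)*(b^2 - 9) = (b - 4)*(b - 3)*(b + 3)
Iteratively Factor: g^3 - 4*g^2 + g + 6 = (g - 3)*(g^2 - g - 2) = (g - 3)*(g + 1)*(g - 2)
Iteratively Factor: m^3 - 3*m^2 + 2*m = (m - 2)*(m^2 - m) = (m - 2)*(m - 1)*(m)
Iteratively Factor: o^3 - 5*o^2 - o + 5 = (o - 1)*(o^2 - 4*o - 5) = (o - 5)*(o - 1)*(o + 1)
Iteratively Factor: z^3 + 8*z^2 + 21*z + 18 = (z + 3)*(z^2 + 5*z + 6) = (z + 2)*(z + 3)*(z + 3)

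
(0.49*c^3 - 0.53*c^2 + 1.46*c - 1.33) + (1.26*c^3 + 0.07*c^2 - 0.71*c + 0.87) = 1.75*c^3 - 0.46*c^2 + 0.75*c - 0.46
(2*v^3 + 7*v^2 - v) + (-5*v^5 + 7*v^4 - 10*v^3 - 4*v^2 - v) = -5*v^5 + 7*v^4 - 8*v^3 + 3*v^2 - 2*v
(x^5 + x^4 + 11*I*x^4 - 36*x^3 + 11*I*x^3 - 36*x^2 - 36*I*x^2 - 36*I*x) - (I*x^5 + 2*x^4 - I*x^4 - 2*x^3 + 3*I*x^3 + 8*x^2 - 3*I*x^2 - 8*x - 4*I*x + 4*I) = x^5 - I*x^5 - x^4 + 12*I*x^4 - 34*x^3 + 8*I*x^3 - 44*x^2 - 33*I*x^2 + 8*x - 32*I*x - 4*I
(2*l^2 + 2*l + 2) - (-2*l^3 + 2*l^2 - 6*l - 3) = 2*l^3 + 8*l + 5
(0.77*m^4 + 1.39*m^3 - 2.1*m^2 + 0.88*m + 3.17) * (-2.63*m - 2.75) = -2.0251*m^5 - 5.7732*m^4 + 1.7005*m^3 + 3.4606*m^2 - 10.7571*m - 8.7175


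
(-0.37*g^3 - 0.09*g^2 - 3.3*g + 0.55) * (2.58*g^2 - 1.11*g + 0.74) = -0.9546*g^5 + 0.1785*g^4 - 8.6879*g^3 + 5.0154*g^2 - 3.0525*g + 0.407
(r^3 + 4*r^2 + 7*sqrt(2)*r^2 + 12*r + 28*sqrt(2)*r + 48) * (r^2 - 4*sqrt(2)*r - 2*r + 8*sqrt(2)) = r^5 + 2*r^4 + 3*sqrt(2)*r^4 - 52*r^3 + 6*sqrt(2)*r^3 - 72*sqrt(2)*r^2 - 88*r^2 - 96*sqrt(2)*r + 352*r + 384*sqrt(2)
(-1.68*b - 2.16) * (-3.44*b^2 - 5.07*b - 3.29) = 5.7792*b^3 + 15.948*b^2 + 16.4784*b + 7.1064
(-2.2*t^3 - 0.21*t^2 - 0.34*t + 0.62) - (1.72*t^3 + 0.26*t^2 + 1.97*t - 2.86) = -3.92*t^3 - 0.47*t^2 - 2.31*t + 3.48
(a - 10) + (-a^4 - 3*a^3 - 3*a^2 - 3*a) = -a^4 - 3*a^3 - 3*a^2 - 2*a - 10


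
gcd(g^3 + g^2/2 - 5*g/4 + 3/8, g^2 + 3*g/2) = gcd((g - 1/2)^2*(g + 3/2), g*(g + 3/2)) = g + 3/2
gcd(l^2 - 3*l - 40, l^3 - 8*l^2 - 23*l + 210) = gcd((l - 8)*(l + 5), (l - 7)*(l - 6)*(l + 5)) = l + 5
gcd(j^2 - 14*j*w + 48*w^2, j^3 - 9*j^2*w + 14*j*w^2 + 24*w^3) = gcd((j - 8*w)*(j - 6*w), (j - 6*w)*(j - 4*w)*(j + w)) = -j + 6*w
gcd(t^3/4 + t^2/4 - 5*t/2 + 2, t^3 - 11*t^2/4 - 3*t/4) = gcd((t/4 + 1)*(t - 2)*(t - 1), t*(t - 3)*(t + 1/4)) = 1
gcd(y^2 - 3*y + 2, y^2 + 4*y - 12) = y - 2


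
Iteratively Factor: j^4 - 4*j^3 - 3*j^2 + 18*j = (j - 3)*(j^3 - j^2 - 6*j) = (j - 3)^2*(j^2 + 2*j) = (j - 3)^2*(j + 2)*(j)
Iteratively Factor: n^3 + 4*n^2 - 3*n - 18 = (n - 2)*(n^2 + 6*n + 9) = (n - 2)*(n + 3)*(n + 3)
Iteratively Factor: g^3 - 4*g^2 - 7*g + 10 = (g - 5)*(g^2 + g - 2) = (g - 5)*(g + 2)*(g - 1)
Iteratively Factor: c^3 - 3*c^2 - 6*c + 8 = (c + 2)*(c^2 - 5*c + 4) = (c - 1)*(c + 2)*(c - 4)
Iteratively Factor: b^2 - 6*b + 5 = (b - 5)*(b - 1)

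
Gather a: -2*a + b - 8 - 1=-2*a + b - 9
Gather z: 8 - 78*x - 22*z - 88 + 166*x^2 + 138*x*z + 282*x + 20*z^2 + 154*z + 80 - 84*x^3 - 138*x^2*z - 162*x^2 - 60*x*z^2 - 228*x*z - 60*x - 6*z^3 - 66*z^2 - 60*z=-84*x^3 + 4*x^2 + 144*x - 6*z^3 + z^2*(-60*x - 46) + z*(-138*x^2 - 90*x + 72)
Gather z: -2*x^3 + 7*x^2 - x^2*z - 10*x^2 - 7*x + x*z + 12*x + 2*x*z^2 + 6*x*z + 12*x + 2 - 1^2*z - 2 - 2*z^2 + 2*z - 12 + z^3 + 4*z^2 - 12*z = -2*x^3 - 3*x^2 + 17*x + z^3 + z^2*(2*x + 2) + z*(-x^2 + 7*x - 11) - 12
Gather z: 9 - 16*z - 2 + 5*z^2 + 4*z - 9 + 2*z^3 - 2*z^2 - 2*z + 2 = 2*z^3 + 3*z^2 - 14*z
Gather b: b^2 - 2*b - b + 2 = b^2 - 3*b + 2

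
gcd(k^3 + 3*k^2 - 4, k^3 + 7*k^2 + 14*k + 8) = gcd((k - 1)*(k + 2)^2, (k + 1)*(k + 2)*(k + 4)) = k + 2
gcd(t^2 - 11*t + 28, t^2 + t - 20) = t - 4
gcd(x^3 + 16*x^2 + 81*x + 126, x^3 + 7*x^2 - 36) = x^2 + 9*x + 18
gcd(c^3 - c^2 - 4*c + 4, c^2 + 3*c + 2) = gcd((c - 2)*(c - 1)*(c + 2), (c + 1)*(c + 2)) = c + 2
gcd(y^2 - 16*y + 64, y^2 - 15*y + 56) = y - 8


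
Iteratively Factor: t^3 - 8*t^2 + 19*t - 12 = (t - 3)*(t^2 - 5*t + 4) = (t - 4)*(t - 3)*(t - 1)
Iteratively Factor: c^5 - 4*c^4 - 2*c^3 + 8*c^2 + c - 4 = (c - 1)*(c^4 - 3*c^3 - 5*c^2 + 3*c + 4) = (c - 1)*(c + 1)*(c^3 - 4*c^2 - c + 4) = (c - 1)*(c + 1)^2*(c^2 - 5*c + 4) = (c - 4)*(c - 1)*(c + 1)^2*(c - 1)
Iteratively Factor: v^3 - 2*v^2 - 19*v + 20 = (v - 1)*(v^2 - v - 20) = (v - 5)*(v - 1)*(v + 4)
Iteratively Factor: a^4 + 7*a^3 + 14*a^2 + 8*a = (a + 1)*(a^3 + 6*a^2 + 8*a) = (a + 1)*(a + 2)*(a^2 + 4*a) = (a + 1)*(a + 2)*(a + 4)*(a)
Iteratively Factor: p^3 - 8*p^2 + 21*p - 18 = (p - 2)*(p^2 - 6*p + 9) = (p - 3)*(p - 2)*(p - 3)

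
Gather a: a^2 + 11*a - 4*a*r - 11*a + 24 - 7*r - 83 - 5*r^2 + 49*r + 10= a^2 - 4*a*r - 5*r^2 + 42*r - 49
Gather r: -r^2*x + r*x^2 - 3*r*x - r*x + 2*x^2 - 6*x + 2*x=-r^2*x + r*(x^2 - 4*x) + 2*x^2 - 4*x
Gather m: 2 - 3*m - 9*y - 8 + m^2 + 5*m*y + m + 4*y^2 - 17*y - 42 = m^2 + m*(5*y - 2) + 4*y^2 - 26*y - 48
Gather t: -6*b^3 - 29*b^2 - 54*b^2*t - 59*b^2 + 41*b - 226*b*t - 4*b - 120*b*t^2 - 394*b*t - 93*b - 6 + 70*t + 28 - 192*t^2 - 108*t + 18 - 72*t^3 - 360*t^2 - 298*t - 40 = -6*b^3 - 88*b^2 - 56*b - 72*t^3 + t^2*(-120*b - 552) + t*(-54*b^2 - 620*b - 336)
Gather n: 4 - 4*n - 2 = 2 - 4*n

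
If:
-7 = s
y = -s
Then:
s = -7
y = 7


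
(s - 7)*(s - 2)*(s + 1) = s^3 - 8*s^2 + 5*s + 14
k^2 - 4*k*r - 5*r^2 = (k - 5*r)*(k + r)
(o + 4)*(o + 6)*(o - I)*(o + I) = o^4 + 10*o^3 + 25*o^2 + 10*o + 24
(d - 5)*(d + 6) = d^2 + d - 30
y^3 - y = y*(y - 1)*(y + 1)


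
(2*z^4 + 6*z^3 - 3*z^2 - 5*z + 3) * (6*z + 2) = 12*z^5 + 40*z^4 - 6*z^3 - 36*z^2 + 8*z + 6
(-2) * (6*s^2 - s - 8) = -12*s^2 + 2*s + 16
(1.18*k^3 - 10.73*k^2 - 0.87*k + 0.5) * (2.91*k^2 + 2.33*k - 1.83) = 3.4338*k^5 - 28.4749*k^4 - 29.692*k^3 + 19.0638*k^2 + 2.7571*k - 0.915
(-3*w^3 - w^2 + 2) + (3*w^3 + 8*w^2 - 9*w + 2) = 7*w^2 - 9*w + 4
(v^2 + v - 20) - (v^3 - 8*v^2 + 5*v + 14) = -v^3 + 9*v^2 - 4*v - 34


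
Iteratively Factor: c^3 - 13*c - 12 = (c + 3)*(c^2 - 3*c - 4) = (c - 4)*(c + 3)*(c + 1)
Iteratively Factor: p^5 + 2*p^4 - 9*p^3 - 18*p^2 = (p - 3)*(p^4 + 5*p^3 + 6*p^2) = p*(p - 3)*(p^3 + 5*p^2 + 6*p) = p^2*(p - 3)*(p^2 + 5*p + 6) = p^2*(p - 3)*(p + 3)*(p + 2)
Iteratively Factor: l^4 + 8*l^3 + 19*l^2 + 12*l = (l)*(l^3 + 8*l^2 + 19*l + 12) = l*(l + 3)*(l^2 + 5*l + 4) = l*(l + 1)*(l + 3)*(l + 4)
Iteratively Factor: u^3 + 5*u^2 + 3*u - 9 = (u + 3)*(u^2 + 2*u - 3) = (u + 3)^2*(u - 1)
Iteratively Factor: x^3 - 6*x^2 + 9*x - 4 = (x - 4)*(x^2 - 2*x + 1) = (x - 4)*(x - 1)*(x - 1)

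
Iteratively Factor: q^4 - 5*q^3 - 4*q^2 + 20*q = (q - 2)*(q^3 - 3*q^2 - 10*q) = (q - 2)*(q + 2)*(q^2 - 5*q) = (q - 5)*(q - 2)*(q + 2)*(q)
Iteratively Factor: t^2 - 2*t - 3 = (t + 1)*(t - 3)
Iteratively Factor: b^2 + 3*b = (b)*(b + 3)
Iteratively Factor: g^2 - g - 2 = (g + 1)*(g - 2)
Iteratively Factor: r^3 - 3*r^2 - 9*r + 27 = (r + 3)*(r^2 - 6*r + 9) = (r - 3)*(r + 3)*(r - 3)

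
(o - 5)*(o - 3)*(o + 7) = o^3 - o^2 - 41*o + 105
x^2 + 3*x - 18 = (x - 3)*(x + 6)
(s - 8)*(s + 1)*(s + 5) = s^3 - 2*s^2 - 43*s - 40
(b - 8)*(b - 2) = b^2 - 10*b + 16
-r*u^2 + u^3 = u^2*(-r + u)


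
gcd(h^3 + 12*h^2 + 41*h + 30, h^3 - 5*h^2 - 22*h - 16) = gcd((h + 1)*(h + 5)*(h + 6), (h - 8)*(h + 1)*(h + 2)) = h + 1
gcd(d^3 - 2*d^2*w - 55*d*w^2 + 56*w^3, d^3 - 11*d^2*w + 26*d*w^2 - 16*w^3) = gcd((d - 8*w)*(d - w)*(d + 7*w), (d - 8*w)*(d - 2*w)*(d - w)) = d^2 - 9*d*w + 8*w^2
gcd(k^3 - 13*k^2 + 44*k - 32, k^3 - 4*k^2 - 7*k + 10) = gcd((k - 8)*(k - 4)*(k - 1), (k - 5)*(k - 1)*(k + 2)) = k - 1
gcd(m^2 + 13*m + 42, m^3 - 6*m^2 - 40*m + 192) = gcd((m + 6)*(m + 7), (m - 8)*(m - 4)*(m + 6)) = m + 6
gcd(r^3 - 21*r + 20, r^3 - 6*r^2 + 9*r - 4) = r^2 - 5*r + 4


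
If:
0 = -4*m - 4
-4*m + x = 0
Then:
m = -1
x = -4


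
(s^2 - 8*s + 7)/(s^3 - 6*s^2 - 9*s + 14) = 1/(s + 2)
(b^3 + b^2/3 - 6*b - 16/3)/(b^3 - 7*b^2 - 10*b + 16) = (3*b^2 - 5*b - 8)/(3*(b^2 - 9*b + 8))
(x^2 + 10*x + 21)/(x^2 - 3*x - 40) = (x^2 + 10*x + 21)/(x^2 - 3*x - 40)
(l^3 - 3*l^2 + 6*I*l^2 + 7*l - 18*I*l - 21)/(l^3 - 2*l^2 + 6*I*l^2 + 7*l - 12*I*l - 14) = (l - 3)/(l - 2)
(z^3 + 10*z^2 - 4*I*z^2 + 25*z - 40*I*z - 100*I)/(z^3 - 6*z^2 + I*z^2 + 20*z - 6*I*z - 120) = (z^2 + 10*z + 25)/(z^2 + z*(-6 + 5*I) - 30*I)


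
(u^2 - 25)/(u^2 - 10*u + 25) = (u + 5)/(u - 5)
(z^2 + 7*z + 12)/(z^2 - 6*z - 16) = (z^2 + 7*z + 12)/(z^2 - 6*z - 16)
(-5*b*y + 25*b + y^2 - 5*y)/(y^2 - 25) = (-5*b + y)/(y + 5)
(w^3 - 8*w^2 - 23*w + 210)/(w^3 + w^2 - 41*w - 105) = (w - 6)/(w + 3)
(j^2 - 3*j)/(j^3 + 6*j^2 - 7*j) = (j - 3)/(j^2 + 6*j - 7)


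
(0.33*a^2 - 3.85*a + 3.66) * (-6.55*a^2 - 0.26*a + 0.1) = -2.1615*a^4 + 25.1317*a^3 - 22.939*a^2 - 1.3366*a + 0.366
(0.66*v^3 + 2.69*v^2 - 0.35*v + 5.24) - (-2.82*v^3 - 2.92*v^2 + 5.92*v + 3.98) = 3.48*v^3 + 5.61*v^2 - 6.27*v + 1.26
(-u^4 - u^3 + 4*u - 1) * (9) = -9*u^4 - 9*u^3 + 36*u - 9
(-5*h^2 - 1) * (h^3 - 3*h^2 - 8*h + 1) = -5*h^5 + 15*h^4 + 39*h^3 - 2*h^2 + 8*h - 1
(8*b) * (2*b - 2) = 16*b^2 - 16*b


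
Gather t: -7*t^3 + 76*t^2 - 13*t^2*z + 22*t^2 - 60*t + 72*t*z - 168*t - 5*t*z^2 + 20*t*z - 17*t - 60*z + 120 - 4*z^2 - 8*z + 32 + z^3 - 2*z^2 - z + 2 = -7*t^3 + t^2*(98 - 13*z) + t*(-5*z^2 + 92*z - 245) + z^3 - 6*z^2 - 69*z + 154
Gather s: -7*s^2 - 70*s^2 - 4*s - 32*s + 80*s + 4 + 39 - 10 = -77*s^2 + 44*s + 33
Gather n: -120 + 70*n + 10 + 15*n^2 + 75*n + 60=15*n^2 + 145*n - 50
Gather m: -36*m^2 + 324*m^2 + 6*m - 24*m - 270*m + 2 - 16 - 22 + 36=288*m^2 - 288*m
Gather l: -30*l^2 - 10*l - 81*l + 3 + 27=-30*l^2 - 91*l + 30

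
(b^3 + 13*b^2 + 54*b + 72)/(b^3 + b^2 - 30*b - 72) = (b + 6)/(b - 6)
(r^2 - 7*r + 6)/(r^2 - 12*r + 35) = (r^2 - 7*r + 6)/(r^2 - 12*r + 35)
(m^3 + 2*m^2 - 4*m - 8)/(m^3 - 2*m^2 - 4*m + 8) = (m + 2)/(m - 2)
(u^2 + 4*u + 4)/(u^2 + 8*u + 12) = (u + 2)/(u + 6)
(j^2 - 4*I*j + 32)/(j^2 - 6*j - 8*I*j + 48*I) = (j + 4*I)/(j - 6)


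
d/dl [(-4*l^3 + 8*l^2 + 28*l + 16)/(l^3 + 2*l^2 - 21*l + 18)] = 8*(-2*l^4 + 14*l^3 - 61*l^2 + 28*l + 105)/(l^6 + 4*l^5 - 38*l^4 - 48*l^3 + 513*l^2 - 756*l + 324)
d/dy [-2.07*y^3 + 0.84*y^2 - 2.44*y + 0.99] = -6.21*y^2 + 1.68*y - 2.44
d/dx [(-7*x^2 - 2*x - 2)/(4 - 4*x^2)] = (-x^2 - 9*x - 1)/(2*(x^4 - 2*x^2 + 1))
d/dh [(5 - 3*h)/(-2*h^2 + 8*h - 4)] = (-3*h^2 + 10*h - 14)/(2*(h^4 - 8*h^3 + 20*h^2 - 16*h + 4))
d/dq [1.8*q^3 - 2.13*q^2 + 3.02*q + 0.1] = 5.4*q^2 - 4.26*q + 3.02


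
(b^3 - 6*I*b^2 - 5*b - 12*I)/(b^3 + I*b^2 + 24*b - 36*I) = (b^2 - 3*I*b + 4)/(b^2 + 4*I*b + 12)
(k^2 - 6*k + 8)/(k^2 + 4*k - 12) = (k - 4)/(k + 6)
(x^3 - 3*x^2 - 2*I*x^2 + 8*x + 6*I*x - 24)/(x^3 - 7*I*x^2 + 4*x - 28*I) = (x^2 - x*(3 + 4*I) + 12*I)/(x^2 - 9*I*x - 14)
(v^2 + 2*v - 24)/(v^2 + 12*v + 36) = (v - 4)/(v + 6)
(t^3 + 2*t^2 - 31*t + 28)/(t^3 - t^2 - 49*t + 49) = (t - 4)/(t - 7)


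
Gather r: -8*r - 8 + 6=-8*r - 2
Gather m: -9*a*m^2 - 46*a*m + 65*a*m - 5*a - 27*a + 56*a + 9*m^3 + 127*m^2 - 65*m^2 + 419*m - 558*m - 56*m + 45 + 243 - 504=24*a + 9*m^3 + m^2*(62 - 9*a) + m*(19*a - 195) - 216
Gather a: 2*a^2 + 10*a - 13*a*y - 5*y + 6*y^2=2*a^2 + a*(10 - 13*y) + 6*y^2 - 5*y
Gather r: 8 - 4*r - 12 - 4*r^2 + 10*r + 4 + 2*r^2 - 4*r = -2*r^2 + 2*r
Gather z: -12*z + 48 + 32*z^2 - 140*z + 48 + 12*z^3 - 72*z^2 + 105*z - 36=12*z^3 - 40*z^2 - 47*z + 60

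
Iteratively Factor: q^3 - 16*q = (q)*(q^2 - 16) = q*(q + 4)*(q - 4)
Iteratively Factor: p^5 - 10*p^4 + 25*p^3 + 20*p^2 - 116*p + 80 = (p + 2)*(p^4 - 12*p^3 + 49*p^2 - 78*p + 40) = (p - 2)*(p + 2)*(p^3 - 10*p^2 + 29*p - 20) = (p - 5)*(p - 2)*(p + 2)*(p^2 - 5*p + 4) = (p - 5)*(p - 4)*(p - 2)*(p + 2)*(p - 1)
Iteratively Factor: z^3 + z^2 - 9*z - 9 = (z + 3)*(z^2 - 2*z - 3) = (z + 1)*(z + 3)*(z - 3)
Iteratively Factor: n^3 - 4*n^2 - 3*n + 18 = (n - 3)*(n^2 - n - 6) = (n - 3)^2*(n + 2)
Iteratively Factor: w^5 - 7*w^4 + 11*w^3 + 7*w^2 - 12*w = (w - 4)*(w^4 - 3*w^3 - w^2 + 3*w) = (w - 4)*(w + 1)*(w^3 - 4*w^2 + 3*w) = (w - 4)*(w - 1)*(w + 1)*(w^2 - 3*w) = (w - 4)*(w - 3)*(w - 1)*(w + 1)*(w)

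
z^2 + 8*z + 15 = (z + 3)*(z + 5)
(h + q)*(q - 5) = h*q - 5*h + q^2 - 5*q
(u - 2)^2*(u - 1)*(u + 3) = u^4 - 2*u^3 - 7*u^2 + 20*u - 12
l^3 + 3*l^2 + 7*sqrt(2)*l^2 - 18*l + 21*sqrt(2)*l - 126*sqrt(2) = (l - 3)*(l + 6)*(l + 7*sqrt(2))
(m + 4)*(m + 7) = m^2 + 11*m + 28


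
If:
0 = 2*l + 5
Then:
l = -5/2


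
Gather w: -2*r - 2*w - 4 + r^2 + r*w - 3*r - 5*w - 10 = r^2 - 5*r + w*(r - 7) - 14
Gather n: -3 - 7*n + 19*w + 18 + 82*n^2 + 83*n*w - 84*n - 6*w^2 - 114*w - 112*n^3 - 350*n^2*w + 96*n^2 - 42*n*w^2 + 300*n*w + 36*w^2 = -112*n^3 + n^2*(178 - 350*w) + n*(-42*w^2 + 383*w - 91) + 30*w^2 - 95*w + 15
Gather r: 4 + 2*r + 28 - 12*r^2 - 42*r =-12*r^2 - 40*r + 32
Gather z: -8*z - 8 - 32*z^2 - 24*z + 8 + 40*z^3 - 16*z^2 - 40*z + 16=40*z^3 - 48*z^2 - 72*z + 16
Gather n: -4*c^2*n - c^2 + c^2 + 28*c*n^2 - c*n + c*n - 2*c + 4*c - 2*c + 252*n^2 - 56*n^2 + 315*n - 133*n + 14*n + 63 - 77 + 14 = n^2*(28*c + 196) + n*(196 - 4*c^2)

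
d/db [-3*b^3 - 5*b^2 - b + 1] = -9*b^2 - 10*b - 1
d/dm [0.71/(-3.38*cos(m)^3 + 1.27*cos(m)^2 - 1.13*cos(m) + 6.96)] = (-7.1994*cos(m)^2 + 1.8034*cos(m) - 0.8023)*sin(m)/(3.38*cos(m)^3 - 1.27*cos(m)^2 + 1.13*cos(m) - 6.96)^2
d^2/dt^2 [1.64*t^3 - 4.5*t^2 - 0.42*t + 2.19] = 9.84*t - 9.0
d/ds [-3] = 0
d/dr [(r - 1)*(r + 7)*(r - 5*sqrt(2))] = 3*r^2 - 10*sqrt(2)*r + 12*r - 30*sqrt(2) - 7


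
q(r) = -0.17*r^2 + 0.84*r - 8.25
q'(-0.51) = 1.01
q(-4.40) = -15.24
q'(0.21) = 0.77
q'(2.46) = 0.00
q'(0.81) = 0.56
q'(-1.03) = 1.19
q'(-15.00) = 5.94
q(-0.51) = -8.72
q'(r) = 0.84 - 0.34*r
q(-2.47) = -11.36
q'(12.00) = -3.24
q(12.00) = -22.65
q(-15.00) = -59.10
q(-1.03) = -9.30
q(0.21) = -8.08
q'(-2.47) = 1.68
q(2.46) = -7.21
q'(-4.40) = 2.34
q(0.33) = -7.99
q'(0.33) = 0.73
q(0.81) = -7.68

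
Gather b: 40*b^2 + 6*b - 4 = 40*b^2 + 6*b - 4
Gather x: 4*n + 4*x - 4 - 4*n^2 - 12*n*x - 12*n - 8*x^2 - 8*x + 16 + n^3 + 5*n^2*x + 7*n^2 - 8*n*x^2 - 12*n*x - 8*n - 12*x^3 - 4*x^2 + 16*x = n^3 + 3*n^2 - 16*n - 12*x^3 + x^2*(-8*n - 12) + x*(5*n^2 - 24*n + 12) + 12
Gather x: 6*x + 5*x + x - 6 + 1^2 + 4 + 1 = 12*x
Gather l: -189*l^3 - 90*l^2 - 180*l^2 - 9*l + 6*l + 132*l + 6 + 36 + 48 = -189*l^3 - 270*l^2 + 129*l + 90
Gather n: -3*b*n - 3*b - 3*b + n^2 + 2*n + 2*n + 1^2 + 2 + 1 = -6*b + n^2 + n*(4 - 3*b) + 4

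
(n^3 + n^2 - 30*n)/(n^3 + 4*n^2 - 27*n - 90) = n/(n + 3)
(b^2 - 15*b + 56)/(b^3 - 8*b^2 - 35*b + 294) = (b - 8)/(b^2 - b - 42)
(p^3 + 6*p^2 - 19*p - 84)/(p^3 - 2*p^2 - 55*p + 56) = (p^2 - p - 12)/(p^2 - 9*p + 8)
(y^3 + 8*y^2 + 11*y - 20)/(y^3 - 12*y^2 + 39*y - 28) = (y^2 + 9*y + 20)/(y^2 - 11*y + 28)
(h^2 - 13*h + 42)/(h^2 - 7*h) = (h - 6)/h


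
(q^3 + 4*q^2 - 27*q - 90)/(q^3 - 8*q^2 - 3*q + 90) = (q + 6)/(q - 6)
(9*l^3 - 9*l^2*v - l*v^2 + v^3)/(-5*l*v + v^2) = (-9*l^3 + 9*l^2*v + l*v^2 - v^3)/(v*(5*l - v))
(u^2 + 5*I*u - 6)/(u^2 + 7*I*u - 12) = (u + 2*I)/(u + 4*I)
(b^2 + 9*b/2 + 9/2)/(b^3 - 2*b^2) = (2*b^2 + 9*b + 9)/(2*b^2*(b - 2))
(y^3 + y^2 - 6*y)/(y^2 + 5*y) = (y^2 + y - 6)/(y + 5)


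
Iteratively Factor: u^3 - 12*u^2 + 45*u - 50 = (u - 5)*(u^2 - 7*u + 10) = (u - 5)^2*(u - 2)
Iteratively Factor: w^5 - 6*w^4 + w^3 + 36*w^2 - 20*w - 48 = (w + 1)*(w^4 - 7*w^3 + 8*w^2 + 28*w - 48) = (w - 3)*(w + 1)*(w^3 - 4*w^2 - 4*w + 16) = (w - 3)*(w - 2)*(w + 1)*(w^2 - 2*w - 8) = (w - 4)*(w - 3)*(w - 2)*(w + 1)*(w + 2)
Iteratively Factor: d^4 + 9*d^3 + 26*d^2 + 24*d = (d + 4)*(d^3 + 5*d^2 + 6*d) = (d + 2)*(d + 4)*(d^2 + 3*d) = (d + 2)*(d + 3)*(d + 4)*(d)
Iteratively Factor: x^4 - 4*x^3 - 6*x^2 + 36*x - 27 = (x - 3)*(x^3 - x^2 - 9*x + 9) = (x - 3)*(x + 3)*(x^2 - 4*x + 3) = (x - 3)*(x - 1)*(x + 3)*(x - 3)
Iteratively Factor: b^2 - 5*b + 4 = (b - 4)*(b - 1)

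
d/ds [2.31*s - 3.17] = 2.31000000000000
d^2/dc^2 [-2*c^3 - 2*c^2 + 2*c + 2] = -12*c - 4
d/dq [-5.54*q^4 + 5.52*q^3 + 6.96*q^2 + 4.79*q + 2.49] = -22.16*q^3 + 16.56*q^2 + 13.92*q + 4.79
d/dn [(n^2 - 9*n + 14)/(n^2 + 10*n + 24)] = (19*n^2 + 20*n - 356)/(n^4 + 20*n^3 + 148*n^2 + 480*n + 576)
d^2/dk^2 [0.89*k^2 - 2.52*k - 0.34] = 1.78000000000000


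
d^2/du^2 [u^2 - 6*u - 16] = 2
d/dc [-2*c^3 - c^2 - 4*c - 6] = -6*c^2 - 2*c - 4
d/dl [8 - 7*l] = -7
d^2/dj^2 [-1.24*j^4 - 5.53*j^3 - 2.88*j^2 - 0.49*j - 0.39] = -14.88*j^2 - 33.18*j - 5.76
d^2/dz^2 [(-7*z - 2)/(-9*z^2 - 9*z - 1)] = 54*(3*(2*z + 1)^2*(7*z + 2) - (7*z + 3)*(9*z^2 + 9*z + 1))/(9*z^2 + 9*z + 1)^3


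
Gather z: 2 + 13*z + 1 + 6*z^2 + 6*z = 6*z^2 + 19*z + 3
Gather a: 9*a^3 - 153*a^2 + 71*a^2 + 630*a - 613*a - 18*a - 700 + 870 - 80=9*a^3 - 82*a^2 - a + 90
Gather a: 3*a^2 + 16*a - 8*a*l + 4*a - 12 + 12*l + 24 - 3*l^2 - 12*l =3*a^2 + a*(20 - 8*l) - 3*l^2 + 12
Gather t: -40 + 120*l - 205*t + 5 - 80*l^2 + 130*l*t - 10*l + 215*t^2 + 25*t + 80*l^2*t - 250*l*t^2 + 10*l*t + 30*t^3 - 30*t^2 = -80*l^2 + 110*l + 30*t^3 + t^2*(185 - 250*l) + t*(80*l^2 + 140*l - 180) - 35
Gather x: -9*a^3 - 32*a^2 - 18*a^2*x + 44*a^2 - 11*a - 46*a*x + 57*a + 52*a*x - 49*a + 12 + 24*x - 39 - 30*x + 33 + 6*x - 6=-9*a^3 + 12*a^2 - 3*a + x*(-18*a^2 + 6*a)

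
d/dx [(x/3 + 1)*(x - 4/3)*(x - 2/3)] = x^2 + 2*x/3 - 46/27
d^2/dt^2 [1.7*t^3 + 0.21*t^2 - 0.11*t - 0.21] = 10.2*t + 0.42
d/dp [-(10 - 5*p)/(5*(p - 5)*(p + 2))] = (-p^2 + 4*p - 16)/(p^4 - 6*p^3 - 11*p^2 + 60*p + 100)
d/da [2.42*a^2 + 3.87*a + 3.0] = 4.84*a + 3.87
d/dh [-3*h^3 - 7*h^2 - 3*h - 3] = -9*h^2 - 14*h - 3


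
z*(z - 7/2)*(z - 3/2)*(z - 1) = z^4 - 6*z^3 + 41*z^2/4 - 21*z/4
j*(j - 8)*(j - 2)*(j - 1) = j^4 - 11*j^3 + 26*j^2 - 16*j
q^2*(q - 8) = q^3 - 8*q^2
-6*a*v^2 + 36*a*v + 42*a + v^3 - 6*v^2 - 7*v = (-6*a + v)*(v - 7)*(v + 1)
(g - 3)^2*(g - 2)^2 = g^4 - 10*g^3 + 37*g^2 - 60*g + 36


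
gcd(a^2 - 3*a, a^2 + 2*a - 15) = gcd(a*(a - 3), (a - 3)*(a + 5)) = a - 3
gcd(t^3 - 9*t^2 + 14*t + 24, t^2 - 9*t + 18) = t - 6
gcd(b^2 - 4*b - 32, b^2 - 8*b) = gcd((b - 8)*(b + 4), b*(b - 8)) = b - 8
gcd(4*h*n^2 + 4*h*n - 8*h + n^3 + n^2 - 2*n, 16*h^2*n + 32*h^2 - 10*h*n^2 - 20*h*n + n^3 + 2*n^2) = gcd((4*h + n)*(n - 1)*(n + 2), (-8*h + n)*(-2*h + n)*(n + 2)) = n + 2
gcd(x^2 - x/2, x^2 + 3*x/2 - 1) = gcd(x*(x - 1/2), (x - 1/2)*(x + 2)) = x - 1/2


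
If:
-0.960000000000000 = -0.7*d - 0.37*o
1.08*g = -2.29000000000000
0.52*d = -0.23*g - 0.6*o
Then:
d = 1.74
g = -2.12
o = -0.69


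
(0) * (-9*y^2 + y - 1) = 0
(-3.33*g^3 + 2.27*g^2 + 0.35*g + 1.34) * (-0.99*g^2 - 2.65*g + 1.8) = 3.2967*g^5 + 6.5772*g^4 - 12.356*g^3 + 1.8319*g^2 - 2.921*g + 2.412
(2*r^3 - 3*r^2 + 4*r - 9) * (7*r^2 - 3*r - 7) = 14*r^5 - 27*r^4 + 23*r^3 - 54*r^2 - r + 63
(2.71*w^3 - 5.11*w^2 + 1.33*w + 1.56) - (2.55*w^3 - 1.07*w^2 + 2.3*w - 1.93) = 0.16*w^3 - 4.04*w^2 - 0.97*w + 3.49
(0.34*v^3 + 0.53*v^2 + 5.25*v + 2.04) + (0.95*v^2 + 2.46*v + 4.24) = 0.34*v^3 + 1.48*v^2 + 7.71*v + 6.28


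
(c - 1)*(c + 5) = c^2 + 4*c - 5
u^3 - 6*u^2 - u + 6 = (u - 6)*(u - 1)*(u + 1)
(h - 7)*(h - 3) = h^2 - 10*h + 21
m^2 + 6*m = m*(m + 6)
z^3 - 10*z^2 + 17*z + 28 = (z - 7)*(z - 4)*(z + 1)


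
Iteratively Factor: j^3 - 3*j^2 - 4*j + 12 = (j - 2)*(j^2 - j - 6) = (j - 3)*(j - 2)*(j + 2)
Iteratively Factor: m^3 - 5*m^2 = (m - 5)*(m^2) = m*(m - 5)*(m)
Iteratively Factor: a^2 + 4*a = (a + 4)*(a)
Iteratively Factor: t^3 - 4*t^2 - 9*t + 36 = (t + 3)*(t^2 - 7*t + 12) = (t - 4)*(t + 3)*(t - 3)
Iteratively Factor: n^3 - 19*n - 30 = (n + 2)*(n^2 - 2*n - 15) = (n - 5)*(n + 2)*(n + 3)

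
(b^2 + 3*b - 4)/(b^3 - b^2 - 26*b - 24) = (b - 1)/(b^2 - 5*b - 6)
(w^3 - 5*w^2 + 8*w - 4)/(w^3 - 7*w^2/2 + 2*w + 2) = 2*(w - 1)/(2*w + 1)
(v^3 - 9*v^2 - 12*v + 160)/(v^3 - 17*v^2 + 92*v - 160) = (v + 4)/(v - 4)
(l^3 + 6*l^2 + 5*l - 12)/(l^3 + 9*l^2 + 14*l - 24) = (l + 3)/(l + 6)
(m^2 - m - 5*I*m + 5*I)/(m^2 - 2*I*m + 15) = (m - 1)/(m + 3*I)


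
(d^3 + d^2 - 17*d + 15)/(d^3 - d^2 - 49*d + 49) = (d^2 + 2*d - 15)/(d^2 - 49)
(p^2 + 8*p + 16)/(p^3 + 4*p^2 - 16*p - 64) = 1/(p - 4)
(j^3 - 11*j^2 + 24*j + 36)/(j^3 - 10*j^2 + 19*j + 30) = (j - 6)/(j - 5)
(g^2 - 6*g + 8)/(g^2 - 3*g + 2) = (g - 4)/(g - 1)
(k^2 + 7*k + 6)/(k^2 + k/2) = 2*(k^2 + 7*k + 6)/(k*(2*k + 1))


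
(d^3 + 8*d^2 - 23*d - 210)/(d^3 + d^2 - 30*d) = (d + 7)/d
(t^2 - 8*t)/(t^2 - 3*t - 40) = t/(t + 5)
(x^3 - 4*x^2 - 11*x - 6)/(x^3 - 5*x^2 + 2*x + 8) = (x^2 - 5*x - 6)/(x^2 - 6*x + 8)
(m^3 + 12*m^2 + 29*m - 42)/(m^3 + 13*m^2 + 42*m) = (m - 1)/m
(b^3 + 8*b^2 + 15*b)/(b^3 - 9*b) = (b + 5)/(b - 3)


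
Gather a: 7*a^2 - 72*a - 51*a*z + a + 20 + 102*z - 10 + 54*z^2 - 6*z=7*a^2 + a*(-51*z - 71) + 54*z^2 + 96*z + 10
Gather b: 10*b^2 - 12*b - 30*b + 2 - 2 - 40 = 10*b^2 - 42*b - 40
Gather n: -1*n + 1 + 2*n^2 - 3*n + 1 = 2*n^2 - 4*n + 2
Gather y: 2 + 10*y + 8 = 10*y + 10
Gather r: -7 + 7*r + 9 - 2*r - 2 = 5*r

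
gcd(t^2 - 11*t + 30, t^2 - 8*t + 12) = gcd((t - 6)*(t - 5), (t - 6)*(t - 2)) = t - 6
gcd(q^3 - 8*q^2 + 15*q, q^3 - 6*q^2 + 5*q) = q^2 - 5*q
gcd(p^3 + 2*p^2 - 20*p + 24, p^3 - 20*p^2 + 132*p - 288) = 1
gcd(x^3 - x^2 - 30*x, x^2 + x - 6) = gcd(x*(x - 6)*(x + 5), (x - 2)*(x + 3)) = 1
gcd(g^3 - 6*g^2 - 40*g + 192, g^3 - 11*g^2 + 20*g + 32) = g^2 - 12*g + 32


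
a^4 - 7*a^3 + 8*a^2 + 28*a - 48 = (a - 4)*(a - 3)*(a - 2)*(a + 2)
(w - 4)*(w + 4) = w^2 - 16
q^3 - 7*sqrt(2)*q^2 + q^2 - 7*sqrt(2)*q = q*(q + 1)*(q - 7*sqrt(2))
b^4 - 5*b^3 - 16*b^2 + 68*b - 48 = (b - 6)*(b - 2)*(b - 1)*(b + 4)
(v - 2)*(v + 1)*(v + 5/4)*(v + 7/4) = v^4 + 2*v^3 - 45*v^2/16 - 131*v/16 - 35/8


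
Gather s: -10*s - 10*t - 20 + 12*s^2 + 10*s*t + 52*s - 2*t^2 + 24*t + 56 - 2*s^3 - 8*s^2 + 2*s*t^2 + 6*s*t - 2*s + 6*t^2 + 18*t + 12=-2*s^3 + 4*s^2 + s*(2*t^2 + 16*t + 40) + 4*t^2 + 32*t + 48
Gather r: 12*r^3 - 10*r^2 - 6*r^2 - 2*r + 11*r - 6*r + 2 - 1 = 12*r^3 - 16*r^2 + 3*r + 1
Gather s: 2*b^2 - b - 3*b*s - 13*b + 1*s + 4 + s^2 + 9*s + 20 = 2*b^2 - 14*b + s^2 + s*(10 - 3*b) + 24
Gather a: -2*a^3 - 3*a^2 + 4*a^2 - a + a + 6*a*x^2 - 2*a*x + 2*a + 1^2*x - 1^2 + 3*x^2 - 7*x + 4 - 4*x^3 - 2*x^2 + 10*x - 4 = -2*a^3 + a^2 + a*(6*x^2 - 2*x + 2) - 4*x^3 + x^2 + 4*x - 1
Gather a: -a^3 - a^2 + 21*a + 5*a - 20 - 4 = -a^3 - a^2 + 26*a - 24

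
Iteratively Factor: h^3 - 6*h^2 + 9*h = (h - 3)*(h^2 - 3*h) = h*(h - 3)*(h - 3)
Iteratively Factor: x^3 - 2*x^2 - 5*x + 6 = (x + 2)*(x^2 - 4*x + 3) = (x - 1)*(x + 2)*(x - 3)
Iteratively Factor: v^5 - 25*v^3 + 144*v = (v + 3)*(v^4 - 3*v^3 - 16*v^2 + 48*v) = (v - 4)*(v + 3)*(v^3 + v^2 - 12*v) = v*(v - 4)*(v + 3)*(v^2 + v - 12) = v*(v - 4)*(v - 3)*(v + 3)*(v + 4)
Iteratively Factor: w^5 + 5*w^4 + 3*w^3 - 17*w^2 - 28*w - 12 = (w + 3)*(w^4 + 2*w^3 - 3*w^2 - 8*w - 4) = (w + 1)*(w + 3)*(w^3 + w^2 - 4*w - 4) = (w - 2)*(w + 1)*(w + 3)*(w^2 + 3*w + 2) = (w - 2)*(w + 1)^2*(w + 3)*(w + 2)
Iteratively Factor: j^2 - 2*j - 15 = (j - 5)*(j + 3)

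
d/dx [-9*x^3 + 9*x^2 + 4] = 9*x*(2 - 3*x)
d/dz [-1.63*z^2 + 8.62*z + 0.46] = 8.62 - 3.26*z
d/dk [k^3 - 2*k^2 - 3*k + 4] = 3*k^2 - 4*k - 3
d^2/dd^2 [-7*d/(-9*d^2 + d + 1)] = 14*(-d*(18*d - 1)^2 + (1 - 27*d)*(-9*d^2 + d + 1))/(-9*d^2 + d + 1)^3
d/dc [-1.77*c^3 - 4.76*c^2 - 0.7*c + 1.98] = -5.31*c^2 - 9.52*c - 0.7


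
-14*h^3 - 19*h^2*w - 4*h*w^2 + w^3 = (-7*h + w)*(h + w)*(2*h + w)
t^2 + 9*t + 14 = (t + 2)*(t + 7)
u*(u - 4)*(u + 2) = u^3 - 2*u^2 - 8*u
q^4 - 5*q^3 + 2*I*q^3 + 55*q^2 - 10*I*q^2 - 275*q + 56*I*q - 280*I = (q - 5)*(q - 7*I)*(q + I)*(q + 8*I)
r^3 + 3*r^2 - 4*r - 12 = (r - 2)*(r + 2)*(r + 3)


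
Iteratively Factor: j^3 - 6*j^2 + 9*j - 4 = (j - 4)*(j^2 - 2*j + 1) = (j - 4)*(j - 1)*(j - 1)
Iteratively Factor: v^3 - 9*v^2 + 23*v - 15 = (v - 5)*(v^2 - 4*v + 3) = (v - 5)*(v - 3)*(v - 1)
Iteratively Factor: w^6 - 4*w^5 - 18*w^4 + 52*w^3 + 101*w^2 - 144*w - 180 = (w + 2)*(w^5 - 6*w^4 - 6*w^3 + 64*w^2 - 27*w - 90) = (w - 5)*(w + 2)*(w^4 - w^3 - 11*w^2 + 9*w + 18) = (w - 5)*(w + 2)*(w + 3)*(w^3 - 4*w^2 + w + 6) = (w - 5)*(w - 3)*(w + 2)*(w + 3)*(w^2 - w - 2) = (w - 5)*(w - 3)*(w - 2)*(w + 2)*(w + 3)*(w + 1)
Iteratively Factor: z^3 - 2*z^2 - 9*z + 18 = (z + 3)*(z^2 - 5*z + 6) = (z - 3)*(z + 3)*(z - 2)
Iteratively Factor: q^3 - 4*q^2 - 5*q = (q - 5)*(q^2 + q) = (q - 5)*(q + 1)*(q)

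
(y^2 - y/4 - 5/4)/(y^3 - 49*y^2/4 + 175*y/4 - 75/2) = (y + 1)/(y^2 - 11*y + 30)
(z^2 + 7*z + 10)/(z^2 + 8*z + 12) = (z + 5)/(z + 6)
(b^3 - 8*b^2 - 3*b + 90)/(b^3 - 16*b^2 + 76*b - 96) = (b^2 - 2*b - 15)/(b^2 - 10*b + 16)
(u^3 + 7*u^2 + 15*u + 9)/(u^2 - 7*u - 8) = (u^2 + 6*u + 9)/(u - 8)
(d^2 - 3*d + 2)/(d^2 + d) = (d^2 - 3*d + 2)/(d*(d + 1))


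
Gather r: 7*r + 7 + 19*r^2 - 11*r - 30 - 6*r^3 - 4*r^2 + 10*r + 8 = -6*r^3 + 15*r^2 + 6*r - 15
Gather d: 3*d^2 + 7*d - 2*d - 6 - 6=3*d^2 + 5*d - 12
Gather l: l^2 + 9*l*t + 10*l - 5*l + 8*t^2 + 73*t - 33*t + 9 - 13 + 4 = l^2 + l*(9*t + 5) + 8*t^2 + 40*t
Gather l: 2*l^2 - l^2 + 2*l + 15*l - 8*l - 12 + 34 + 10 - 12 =l^2 + 9*l + 20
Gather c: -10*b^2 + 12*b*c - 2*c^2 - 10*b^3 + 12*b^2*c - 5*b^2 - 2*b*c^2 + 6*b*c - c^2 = -10*b^3 - 15*b^2 + c^2*(-2*b - 3) + c*(12*b^2 + 18*b)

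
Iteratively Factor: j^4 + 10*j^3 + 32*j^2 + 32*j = (j + 4)*(j^3 + 6*j^2 + 8*j) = (j + 2)*(j + 4)*(j^2 + 4*j) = j*(j + 2)*(j + 4)*(j + 4)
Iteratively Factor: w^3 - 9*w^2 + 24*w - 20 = (w - 2)*(w^2 - 7*w + 10) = (w - 5)*(w - 2)*(w - 2)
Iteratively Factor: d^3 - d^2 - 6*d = (d - 3)*(d^2 + 2*d) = d*(d - 3)*(d + 2)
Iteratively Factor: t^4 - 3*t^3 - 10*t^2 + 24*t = (t + 3)*(t^3 - 6*t^2 + 8*t) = t*(t + 3)*(t^2 - 6*t + 8) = t*(t - 2)*(t + 3)*(t - 4)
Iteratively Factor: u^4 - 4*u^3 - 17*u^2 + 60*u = (u - 3)*(u^3 - u^2 - 20*u) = (u - 3)*(u + 4)*(u^2 - 5*u) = (u - 5)*(u - 3)*(u + 4)*(u)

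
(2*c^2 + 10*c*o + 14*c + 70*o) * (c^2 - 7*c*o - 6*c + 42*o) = 2*c^4 - 4*c^3*o + 2*c^3 - 70*c^2*o^2 - 4*c^2*o - 84*c^2 - 70*c*o^2 + 168*c*o + 2940*o^2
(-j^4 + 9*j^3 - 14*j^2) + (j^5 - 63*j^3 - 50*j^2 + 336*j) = j^5 - j^4 - 54*j^3 - 64*j^2 + 336*j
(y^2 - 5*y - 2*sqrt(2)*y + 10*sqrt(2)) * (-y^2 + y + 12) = -y^4 + 2*sqrt(2)*y^3 + 6*y^3 - 12*sqrt(2)*y^2 + 7*y^2 - 60*y - 14*sqrt(2)*y + 120*sqrt(2)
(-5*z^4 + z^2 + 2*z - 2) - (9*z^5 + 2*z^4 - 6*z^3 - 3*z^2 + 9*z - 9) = -9*z^5 - 7*z^4 + 6*z^3 + 4*z^2 - 7*z + 7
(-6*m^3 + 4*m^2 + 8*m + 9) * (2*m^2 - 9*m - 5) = -12*m^5 + 62*m^4 + 10*m^3 - 74*m^2 - 121*m - 45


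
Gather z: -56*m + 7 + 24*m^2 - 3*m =24*m^2 - 59*m + 7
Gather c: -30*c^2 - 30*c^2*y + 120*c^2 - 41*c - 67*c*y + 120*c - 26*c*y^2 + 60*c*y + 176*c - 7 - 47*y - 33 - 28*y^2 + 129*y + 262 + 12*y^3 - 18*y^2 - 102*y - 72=c^2*(90 - 30*y) + c*(-26*y^2 - 7*y + 255) + 12*y^3 - 46*y^2 - 20*y + 150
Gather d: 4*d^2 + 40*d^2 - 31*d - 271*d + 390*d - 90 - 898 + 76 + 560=44*d^2 + 88*d - 352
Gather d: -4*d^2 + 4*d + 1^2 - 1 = -4*d^2 + 4*d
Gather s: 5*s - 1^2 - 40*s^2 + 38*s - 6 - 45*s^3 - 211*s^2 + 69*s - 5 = -45*s^3 - 251*s^2 + 112*s - 12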